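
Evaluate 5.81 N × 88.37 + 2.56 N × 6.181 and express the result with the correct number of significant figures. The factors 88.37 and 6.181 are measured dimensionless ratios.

5.81 × 88.37 = 513.4297 → 513 N (3 s.f., last digit at the 10^0 place).
2.56 × 6.181 = 15.82336 → 15.8 N (3 s.f., last digit at the 10^-1 place).
Sum: 529.25306 N; keep the coarser place, 10^0.
Result: 529 N.

529 N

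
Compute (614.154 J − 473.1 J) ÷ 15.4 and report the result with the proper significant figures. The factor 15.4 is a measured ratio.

614.154 J − 473.1 J = 141.054 J; the difference is limited to 1 decimal place (4 s.f.).
Carrying full precision, 141.054 ÷ 15.4 = 9.15935064935… J; 15.4 has 3 s.f., so the result keeps min(4, 3) = 3 s.f.
Rounded to 3 significant figures: 9.16 J.

9.16 J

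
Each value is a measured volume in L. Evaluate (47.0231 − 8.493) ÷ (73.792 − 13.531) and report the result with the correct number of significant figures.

0.63939

47.0231 − 8.493 = 38.5301, limited to 3 d.p. → 5 s.f.; 73.792 − 13.531 = 60.261, limited to 3 d.p. → 5 s.f.
Carrying full precision, 38.5301 ÷ 60.261 = 0.639386999884…; keep min(5, 5) = 5 s.f.
Rounded to 5 significant figures: 0.63939.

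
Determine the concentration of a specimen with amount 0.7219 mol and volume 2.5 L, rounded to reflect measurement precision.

0.29 mol/L

concentration = 0.7219 mol ÷ 2.5 L = 0.28876 mol/L.
0.7219 has 4 significant figures; 2.5 has 2.
Division/multiplication keeps the fewest: 2 significant figures.
Rounded: 0.29 mol/L.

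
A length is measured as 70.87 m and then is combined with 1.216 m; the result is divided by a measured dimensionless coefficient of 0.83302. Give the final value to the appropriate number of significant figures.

70.87 m + 1.216 m = 72.086 m; the sum is limited to 2 decimal places (4 s.f.).
Carrying full precision, 72.086 ÷ 0.83302 = 86.5357374373… m; 0.83302 has 5 s.f., so the result keeps min(4, 5) = 4 s.f.
Rounded to 4 significant figures: 86.54 m.

86.54 m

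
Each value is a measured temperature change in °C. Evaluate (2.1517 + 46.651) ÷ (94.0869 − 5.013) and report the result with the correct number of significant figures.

2.1517 + 46.651 = 48.8027, limited to 3 d.p. → 5 s.f.; 94.0869 − 5.013 = 89.0739, limited to 3 d.p. → 5 s.f.
Carrying full precision, 48.8027 ÷ 89.0739 = 0.54789001043…; keep min(5, 5) = 5 s.f.
Rounded to 5 significant figures: 0.54789.

0.54789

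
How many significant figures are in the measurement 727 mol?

727: every digit is nonzero and significant.

3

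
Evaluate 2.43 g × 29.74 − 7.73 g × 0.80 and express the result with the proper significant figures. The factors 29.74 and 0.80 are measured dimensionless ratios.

66.1 g

2.43 × 29.74 = 72.2682 → 72.3 g (3 s.f., last digit at the 10^-1 place).
7.73 × 0.80 = 6.184 → 6.2 g (2 s.f., last digit at the 10^-1 place).
Difference: 66.0842 g; keep the coarser place, 10^-1.
Result: 66.1 g.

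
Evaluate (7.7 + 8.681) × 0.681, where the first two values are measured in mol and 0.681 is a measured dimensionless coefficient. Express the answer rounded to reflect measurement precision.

7.7 mol + 8.681 mol = 16.381 mol; the sum is limited to 1 decimal place (3 s.f.).
Carrying full precision, 16.381 × 0.681 = 11.155461 mol; 0.681 has 3 s.f., so the result keeps min(3, 3) = 3 s.f.
Rounded to 3 significant figures: 11.2 mol.

11.2 mol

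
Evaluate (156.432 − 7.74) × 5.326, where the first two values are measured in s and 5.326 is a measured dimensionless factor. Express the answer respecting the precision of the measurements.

156.432 s − 7.74 s = 148.692 s; the difference is limited to 2 decimal places (5 s.f.).
Carrying full precision, 148.692 × 5.326 = 791.933592 s; 5.326 has 4 s.f., so the result keeps min(5, 4) = 4 s.f.
Rounded to 4 significant figures: 791.9 s.

791.9 s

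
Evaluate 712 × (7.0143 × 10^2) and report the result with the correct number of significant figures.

4.99 × 10^5

712 × (7.0143 × 10^2) = 499418.16
Multiplication/division keeps the fewest significant figures: 712 → 3 s.f., 7.0143 × 10^2 → 5 s.f.; limit is 3.
Rounded to 3 significant figures: 4.99 × 10^5.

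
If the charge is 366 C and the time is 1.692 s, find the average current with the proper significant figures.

216 A

average current = 366 C ÷ 1.692 s = 216.312056738… A.
366 has 3 significant figures; 1.692 has 4.
Division/multiplication keeps the fewest: 3 significant figures.
Rounded: 216 A.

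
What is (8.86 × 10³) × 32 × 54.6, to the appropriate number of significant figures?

(8.86 × 10³) × 32 × 54.6 = 15480192
Multiplication/division keeps the fewest significant figures: 8.86 × 10³ → 3 s.f., 32 → 2 s.f., 54.6 → 3 s.f.; limit is 2.
Rounded to 2 significant figures: 1.5 × 10⁷.

1.5 × 10⁷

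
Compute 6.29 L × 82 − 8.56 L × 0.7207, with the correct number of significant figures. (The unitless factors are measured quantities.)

6.29 × 82 = 515.78 → 5.2 × 10^2 L (2 s.f., last digit at the 10^1 place).
8.56 × 0.7207 = 6.169192 → 6.17 L (3 s.f., last digit at the 10^-2 place).
Difference: 509.610808 L; keep the coarser place, 10^1.
Result: 5.1 × 10^2 L.

5.1 × 10^2 L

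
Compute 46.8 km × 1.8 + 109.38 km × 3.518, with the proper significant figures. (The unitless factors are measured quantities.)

46.8 × 1.8 = 84.24 → 84 km (2 s.f., last digit at the 10^0 place).
109.38 × 3.518 = 384.79884 → 384.8 km (4 s.f., last digit at the 10^-1 place).
Sum: 469.03884 km; keep the coarser place, 10^0.
Result: 469 km.

469 km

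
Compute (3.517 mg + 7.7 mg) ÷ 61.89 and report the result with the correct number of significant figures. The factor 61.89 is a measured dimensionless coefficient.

3.517 mg + 7.7 mg = 11.217 mg; the sum is limited to 1 decimal place (3 s.f.).
Carrying full precision, 11.217 ÷ 61.89 = 0.181240911294… mg; 61.89 has 4 s.f., so the result keeps min(3, 4) = 3 s.f.
Rounded to 3 significant figures: 0.181 mg.

0.181 mg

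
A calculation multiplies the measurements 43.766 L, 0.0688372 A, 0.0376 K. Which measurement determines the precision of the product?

0.0376 K

43.766 L → 5 s.f.; 0.0688372 A → 6 s.f.; 0.0376 K → 3 s.f.
The fewest is 3 significant figures, from 0.0376 K.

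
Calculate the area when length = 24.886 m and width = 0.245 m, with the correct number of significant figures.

area = 24.886 m × 0.245 m = 6.09707 m².
24.886 has 5 significant figures; 0.245 has 3.
Division/multiplication keeps the fewest: 3 significant figures.
Rounded: 6.10 m².

6.10 m²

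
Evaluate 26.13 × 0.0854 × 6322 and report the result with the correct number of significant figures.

26.13 × 0.0854 × 6322 = 14107.555644
Multiplication/division keeps the fewest significant figures: 26.13 → 4 s.f., 0.0854 → 3 s.f., 6322 → 4 s.f.; limit is 3.
Rounded to 3 significant figures: 1.41 × 10^4.

1.41 × 10^4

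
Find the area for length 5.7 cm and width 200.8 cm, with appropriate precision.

1.1 × 10³ cm²

area = 5.7 cm × 200.8 cm = 1144.56 cm².
5.7 has 2 significant figures; 200.8 has 4.
Division/multiplication keeps the fewest: 2 significant figures.
Rounded: 1.1 × 10³ cm².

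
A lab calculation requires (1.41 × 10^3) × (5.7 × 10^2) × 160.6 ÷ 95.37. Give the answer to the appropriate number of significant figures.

1.4 × 10^6

(1.41 × 10^3) × (5.7 × 10^2) × 160.6 ÷ 95.37 = 1353404.84429…
Multiplication/division keeps the fewest significant figures: 1.41 × 10^3 → 3 s.f., 5.7 × 10^2 → 2 s.f., 160.6 → 4 s.f., 95.37 → 4 s.f.; limit is 2.
Rounded to 2 significant figures: 1.4 × 10^6.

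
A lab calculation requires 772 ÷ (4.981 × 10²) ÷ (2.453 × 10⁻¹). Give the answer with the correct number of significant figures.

772 ÷ (4.981 × 10²) ÷ (2.453 × 10⁻¹) = 6.31834317328…
Multiplication/division keeps the fewest significant figures: 772 → 3 s.f., 4.981 × 10² → 4 s.f., 2.453 × 10⁻¹ → 4 s.f.; limit is 3.
Rounded to 3 significant figures: 6.32.

6.32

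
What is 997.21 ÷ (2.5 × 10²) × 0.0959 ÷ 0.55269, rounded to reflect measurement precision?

997.21 ÷ (2.5 × 10²) × 0.0959 ÷ 0.55269 = 0.692123533988…
Multiplication/division keeps the fewest significant figures: 997.21 → 5 s.f., 2.5 × 10² → 2 s.f., 0.0959 → 3 s.f., 0.55269 → 5 s.f.; limit is 2.
Rounded to 2 significant figures: 0.69.

0.69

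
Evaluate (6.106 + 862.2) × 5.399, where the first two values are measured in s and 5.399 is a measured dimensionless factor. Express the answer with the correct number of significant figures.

6.106 s + 862.2 s = 868.306 s; the sum is limited to 1 decimal place (4 s.f.).
Carrying full precision, 868.306 × 5.399 = 4687.984094 s; 5.399 has 4 s.f., so the result keeps min(4, 4) = 4 s.f.
Rounded to 4 significant figures: 4688 s.

4688 s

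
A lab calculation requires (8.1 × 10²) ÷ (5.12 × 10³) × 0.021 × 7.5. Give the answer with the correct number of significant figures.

0.025

(8.1 × 10²) ÷ (5.12 × 10³) × 0.021 × 7.5 = 0.0249169921875
Multiplication/division keeps the fewest significant figures: 8.1 × 10² → 2 s.f., 5.12 × 10³ → 3 s.f., 0.021 → 2 s.f., 7.5 → 2 s.f.; limit is 2.
Rounded to 2 significant figures: 0.025.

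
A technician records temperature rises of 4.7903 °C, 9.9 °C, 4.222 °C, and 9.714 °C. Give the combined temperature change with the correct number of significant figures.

4.7903 °C + 9.9 °C + 4.222 °C + 9.714 °C = 28.6263 °C.
Addition/subtraction keeps the fewest decimal places: 4.7903 → 4 decimal places, 9.9 → 1 decimal place, 4.222 → 3 decimal places, 9.714 → 3 decimal places; limit is 1.
Rounded to 1 decimal place: 28.6 °C.

28.6 °C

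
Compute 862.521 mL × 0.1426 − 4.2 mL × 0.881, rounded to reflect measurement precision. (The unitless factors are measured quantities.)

119.3 mL

862.521 × 0.1426 = 122.9954946 → 123.0 mL (4 s.f., last digit at the 10^-1 place).
4.2 × 0.881 = 3.7002 → 3.7 mL (2 s.f., last digit at the 10^-1 place).
Difference: 119.2952946 mL; keep the coarser place, 10^-1.
Result: 119.3 mL.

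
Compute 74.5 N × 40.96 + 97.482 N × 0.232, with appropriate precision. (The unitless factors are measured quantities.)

3.07 × 10³ N

74.5 × 40.96 = 3051.52 → 3.05 × 10³ N (3 s.f., last digit at the 10^1 place).
97.482 × 0.232 = 22.615824 → 22.6 N (3 s.f., last digit at the 10^-1 place).
Sum: 3074.135824 N; keep the coarser place, 10^1.
Result: 3.07 × 10³ N.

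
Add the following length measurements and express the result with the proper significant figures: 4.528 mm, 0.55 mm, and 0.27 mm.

4.528 mm + 0.55 mm + 0.27 mm = 5.348 mm.
Addition/subtraction keeps the fewest decimal places: 4.528 → 3 decimal places, 0.55 → 2 decimal places, 0.27 → 2 decimal places; limit is 2.
Rounded to 2 decimal places: 5.35 mm.

5.35 mm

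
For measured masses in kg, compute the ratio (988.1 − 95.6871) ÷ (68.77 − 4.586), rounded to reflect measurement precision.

988.1 − 95.6871 = 892.4129, limited to 1 d.p. → 4 s.f.; 68.77 − 4.586 = 64.184, limited to 2 d.p. → 4 s.f.
Carrying full precision, 892.4129 ÷ 64.184 = 13.9039776268…; keep min(4, 4) = 4 s.f.
Rounded to 4 significant figures: 13.90.

13.90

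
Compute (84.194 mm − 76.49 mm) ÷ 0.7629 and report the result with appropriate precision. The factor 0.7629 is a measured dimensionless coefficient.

84.194 mm − 76.49 mm = 7.704 mm; the difference is limited to 2 decimal places (3 s.f.).
Carrying full precision, 7.704 ÷ 0.7629 = 10.0983090838… mm; 0.7629 has 4 s.f., so the result keeps min(3, 4) = 3 s.f.
Rounded to 3 significant figures: 10.1 mm.

10.1 mm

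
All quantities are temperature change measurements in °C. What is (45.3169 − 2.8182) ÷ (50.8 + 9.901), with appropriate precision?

0.700

45.3169 − 2.8182 = 42.4987, limited to 4 d.p. → 6 s.f.; 50.8 + 9.901 = 60.701, limited to 1 d.p. → 3 s.f.
Carrying full precision, 42.4987 ÷ 60.701 = 0.700131793545…; keep min(6, 3) = 3 s.f.
Rounded to 3 significant figures: 0.700.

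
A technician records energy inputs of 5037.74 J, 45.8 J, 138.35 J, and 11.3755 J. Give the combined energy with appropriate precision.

5233.3 J

5037.74 J + 45.8 J + 138.35 J + 11.3755 J = 5233.2655 J.
Addition/subtraction keeps the fewest decimal places: 5037.74 → 2 decimal places, 45.8 → 1 decimal place, 138.35 → 2 decimal places, 11.3755 → 4 decimal places; limit is 1.
Rounded to 1 decimal place: 5233.3 J.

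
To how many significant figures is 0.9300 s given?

0.9300: leading zeros are not significant; trailing zeros after a decimal point are significant.

4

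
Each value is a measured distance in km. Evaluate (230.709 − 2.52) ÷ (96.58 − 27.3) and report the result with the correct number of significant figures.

3.29

230.709 − 2.52 = 228.189, limited to 2 d.p. → 5 s.f.; 96.58 − 27.3 = 69.28, limited to 1 d.p. → 3 s.f.
Carrying full precision, 228.189 ÷ 69.28 = 3.29372113164…; keep min(5, 3) = 3 s.f.
Rounded to 3 significant figures: 3.29.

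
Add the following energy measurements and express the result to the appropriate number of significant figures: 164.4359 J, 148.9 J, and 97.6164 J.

411.0 J

164.4359 J + 148.9 J + 97.6164 J = 410.9523 J.
Addition/subtraction keeps the fewest decimal places: 164.4359 → 4 decimal places, 148.9 → 1 decimal place, 97.6164 → 4 decimal places; limit is 1.
Rounded to 1 decimal place: 411.0 J.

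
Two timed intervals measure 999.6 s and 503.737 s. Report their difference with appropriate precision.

999.6 s − 503.737 s = 495.863 s.
Addition/subtraction keeps the fewest decimal places: 999.6 → 1 decimal place, 503.737 → 3 decimal places; limit is 1.
Rounded to 1 decimal place: 495.9 s.

495.9 s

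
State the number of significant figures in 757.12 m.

5

757.12: every digit is nonzero and significant.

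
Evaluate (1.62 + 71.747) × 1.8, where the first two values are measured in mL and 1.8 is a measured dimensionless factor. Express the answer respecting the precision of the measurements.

1.62 mL + 71.747 mL = 73.367 mL; the sum is limited to 2 decimal places (4 s.f.).
Carrying full precision, 73.367 × 1.8 = 132.0606 mL; 1.8 has 2 s.f., so the result keeps min(4, 2) = 2 s.f.
Rounded to 2 significant figures: 1.3 × 10² mL.

1.3 × 10² mL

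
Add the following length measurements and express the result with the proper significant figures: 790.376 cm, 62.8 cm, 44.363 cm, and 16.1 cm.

790.376 cm + 62.8 cm + 44.363 cm + 16.1 cm = 913.639 cm.
Addition/subtraction keeps the fewest decimal places: 790.376 → 3 decimal places, 62.8 → 1 decimal place, 44.363 → 3 decimal places, 16.1 → 1 decimal place; limit is 1.
Rounded to 1 decimal place: 913.6 cm.

913.6 cm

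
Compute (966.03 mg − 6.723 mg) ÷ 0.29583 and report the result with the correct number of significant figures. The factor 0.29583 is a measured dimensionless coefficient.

3242.8 mg

966.03 mg − 6.723 mg = 959.307 mg; the difference is limited to 2 decimal places (5 s.f.).
Carrying full precision, 959.307 ÷ 0.29583 = 3242.76442551… mg; 0.29583 has 5 s.f., so the result keeps min(5, 5) = 5 s.f.
Rounded to 5 significant figures: 3242.8 mg.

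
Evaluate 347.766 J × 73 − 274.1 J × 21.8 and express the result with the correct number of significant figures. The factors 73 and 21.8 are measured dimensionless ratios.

347.766 × 73 = 25386.918 → 2.5 × 10⁴ J (2 s.f., last digit at the 10^3 place).
274.1 × 21.8 = 5975.38 → 5.98 × 10³ J (3 s.f., last digit at the 10^1 place).
Difference: 19411.538 J; keep the coarser place, 10^3.
Result: 1.9 × 10⁴ J.

1.9 × 10⁴ J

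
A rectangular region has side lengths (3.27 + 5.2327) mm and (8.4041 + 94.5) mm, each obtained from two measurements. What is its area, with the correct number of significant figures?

875 mm²

3.27 + 5.2327 = 8.5027, limited to 2 d.p. → 3 s.f.; 8.4041 + 94.5 = 102.9041, limited to 1 d.p. → 4 s.f.
Carrying full precision, 8.5027 × 102.9041 = 874.96269107; keep min(3, 4) = 3 s.f.
Rounded to 3 significant figures: 875 mm².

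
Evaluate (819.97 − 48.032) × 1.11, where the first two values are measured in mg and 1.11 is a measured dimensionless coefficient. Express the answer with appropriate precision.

819.97 mg − 48.032 mg = 771.938 mg; the difference is limited to 2 decimal places (5 s.f.).
Carrying full precision, 771.938 × 1.11 = 856.85118 mg; 1.11 has 3 s.f., so the result keeps min(5, 3) = 3 s.f.
Rounded to 3 significant figures: 857 mg.

857 mg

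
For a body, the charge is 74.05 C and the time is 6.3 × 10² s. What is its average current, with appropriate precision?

0.12 A

average current = 74.05 C ÷ 6.3 × 10² s = 0.11753968254… A.
74.05 has 4 significant figures; 6.3 × 10² has 2.
Division/multiplication keeps the fewest: 2 significant figures.
Rounded: 0.12 A.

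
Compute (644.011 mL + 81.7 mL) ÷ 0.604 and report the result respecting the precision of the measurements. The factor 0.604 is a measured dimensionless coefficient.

1.20 × 10³ mL

644.011 mL + 81.7 mL = 725.711 mL; the sum is limited to 1 decimal place (4 s.f.).
Carrying full precision, 725.711 ÷ 0.604 = 1201.50827815… mL; 0.604 has 3 s.f., so the result keeps min(4, 3) = 3 s.f.
Rounded to 3 significant figures: 1.20 × 10³ mL.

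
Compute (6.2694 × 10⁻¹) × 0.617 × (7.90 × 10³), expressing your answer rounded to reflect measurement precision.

3.06 × 10³

(6.2694 × 10⁻¹) × 0.617 × (7.90 × 10³) = 3055.893642
Multiplication/division keeps the fewest significant figures: 6.2694 × 10⁻¹ → 5 s.f., 0.617 → 3 s.f., 7.90 × 10³ → 3 s.f.; limit is 3.
Rounded to 3 significant figures: 3.06 × 10³.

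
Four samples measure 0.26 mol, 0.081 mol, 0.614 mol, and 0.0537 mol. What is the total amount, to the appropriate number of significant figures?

0.26 mol + 0.081 mol + 0.614 mol + 0.0537 mol = 1.0087 mol.
Addition/subtraction keeps the fewest decimal places: 0.26 → 2 decimal places, 0.081 → 3 decimal places, 0.614 → 3 decimal places, 0.0537 → 4 decimal places; limit is 2.
Rounded to 2 decimal places: 1.01 mol.

1.01 mol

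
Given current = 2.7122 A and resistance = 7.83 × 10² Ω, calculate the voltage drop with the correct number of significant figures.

voltage drop = 2.7122 A × 7.83 × 10² Ω = 2123.6526 V.
2.7122 has 5 significant figures; 7.83 × 10² has 3.
Division/multiplication keeps the fewest: 3 significant figures.
Rounded: 2.12 × 10³ V.

2.12 × 10³ V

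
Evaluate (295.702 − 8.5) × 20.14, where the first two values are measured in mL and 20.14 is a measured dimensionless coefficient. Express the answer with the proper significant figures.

295.702 mL − 8.5 mL = 287.202 mL; the difference is limited to 1 decimal place (4 s.f.).
Carrying full precision, 287.202 × 20.14 = 5784.24828 mL; 20.14 has 4 s.f., so the result keeps min(4, 4) = 4 s.f.
Rounded to 4 significant figures: 5784 mL.

5784 mL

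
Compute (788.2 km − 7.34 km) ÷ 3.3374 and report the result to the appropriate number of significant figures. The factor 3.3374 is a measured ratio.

234.0 km

788.2 km − 7.34 km = 780.86 km; the difference is limited to 1 decimal place (4 s.f.).
Carrying full precision, 780.86 ÷ 3.3374 = 233.972553485… km; 3.3374 has 5 s.f., so the result keeps min(4, 5) = 4 s.f.
Rounded to 4 significant figures: 234.0 km.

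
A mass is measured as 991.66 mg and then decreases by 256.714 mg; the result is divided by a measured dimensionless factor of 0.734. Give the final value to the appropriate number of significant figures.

991.66 mg − 256.714 mg = 734.946 mg; the difference is limited to 2 decimal places (5 s.f.).
Carrying full precision, 734.946 ÷ 0.734 = 1001.28882834… mg; 0.734 has 3 s.f., so the result keeps min(5, 3) = 3 s.f.
Rounded to 3 significant figures: 1.00 × 10³ mg.

1.00 × 10³ mg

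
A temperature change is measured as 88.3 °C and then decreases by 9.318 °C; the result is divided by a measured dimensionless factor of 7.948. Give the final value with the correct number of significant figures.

9.94 °C

88.3 °C − 9.318 °C = 78.982 °C; the difference is limited to 1 decimal place (3 s.f.).
Carrying full precision, 78.982 ÷ 7.948 = 9.93734272773… °C; 7.948 has 4 s.f., so the result keeps min(3, 4) = 3 s.f.
Rounded to 3 significant figures: 9.94 °C.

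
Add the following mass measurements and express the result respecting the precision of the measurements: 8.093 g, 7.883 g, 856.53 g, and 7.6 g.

880.1 g

8.093 g + 7.883 g + 856.53 g + 7.6 g = 880.106 g.
Addition/subtraction keeps the fewest decimal places: 8.093 → 3 decimal places, 7.883 → 3 decimal places, 856.53 → 2 decimal places, 7.6 → 1 decimal place; limit is 1.
Rounded to 1 decimal place: 880.1 g.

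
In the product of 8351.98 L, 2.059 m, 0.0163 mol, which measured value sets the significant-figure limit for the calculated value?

0.0163 mol

8351.98 L → 6 s.f.; 2.059 m → 4 s.f.; 0.0163 mol → 3 s.f.
The fewest is 3 significant figures, from 0.0163 mol.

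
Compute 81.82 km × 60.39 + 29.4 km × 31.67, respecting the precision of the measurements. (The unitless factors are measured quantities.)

5872 km

81.82 × 60.39 = 4941.1098 → 4941 km (4 s.f., last digit at the 10^0 place).
29.4 × 31.67 = 931.098 → 931 km (3 s.f., last digit at the 10^0 place).
Sum: 5872.2078 km; keep the coarser place, 10^0.
Result: 5872 km.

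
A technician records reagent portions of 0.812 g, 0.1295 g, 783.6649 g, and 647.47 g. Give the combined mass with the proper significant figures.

0.812 g + 0.1295 g + 783.6649 g + 647.47 g = 1432.0764 g.
Addition/subtraction keeps the fewest decimal places: 0.812 → 3 decimal places, 0.1295 → 4 decimal places, 783.6649 → 4 decimal places, 647.47 → 2 decimal places; limit is 2.
Rounded to 2 decimal places: 1432.08 g.

1432.08 g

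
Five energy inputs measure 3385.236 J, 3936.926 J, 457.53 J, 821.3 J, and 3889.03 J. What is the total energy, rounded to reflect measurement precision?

1.24900 × 10^4 J

3385.236 J + 3936.926 J + 457.53 J + 821.3 J + 3889.03 J = 12490.022 J.
Addition/subtraction keeps the fewest decimal places: 3385.236 → 3 decimal places, 3936.926 → 3 decimal places, 457.53 → 2 decimal places, 821.3 → 1 decimal place, 3889.03 → 2 decimal places; limit is 1.
Rounded to 1 decimal place: 1.24900 × 10^4 J.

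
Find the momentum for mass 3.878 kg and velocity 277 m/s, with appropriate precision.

momentum = 3.878 kg × 277 m/s = 1074.206 kg·m/s.
3.878 has 4 significant figures; 277 has 3.
Division/multiplication keeps the fewest: 3 significant figures.
Rounded: 1.07 × 10^3 kg·m/s.

1.07 × 10^3 kg·m/s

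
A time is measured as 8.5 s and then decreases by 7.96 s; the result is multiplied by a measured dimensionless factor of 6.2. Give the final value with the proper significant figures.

8.5 s − 7.96 s = 0.54 s; the difference is limited to 1 decimal place (1 s.f.).
Carrying full precision, 0.54 × 6.2 = 3.348 s; 6.2 has 2 s.f., so the result keeps min(1, 2) = 1 s.f.
Rounded to 1 significant figure: 3 s.

3 s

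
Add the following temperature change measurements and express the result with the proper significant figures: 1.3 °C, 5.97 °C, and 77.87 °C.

85.1 °C

1.3 °C + 5.97 °C + 77.87 °C = 85.14 °C.
Addition/subtraction keeps the fewest decimal places: 1.3 → 1 decimal place, 5.97 → 2 decimal places, 77.87 → 2 decimal places; limit is 1.
Rounded to 1 decimal place: 85.1 °C.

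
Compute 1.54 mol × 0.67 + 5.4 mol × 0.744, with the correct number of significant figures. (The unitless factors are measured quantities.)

5.0 mol

1.54 × 0.67 = 1.0318 → 1.0 mol (2 s.f., last digit at the 10^-1 place).
5.4 × 0.744 = 4.0176 → 4.0 mol (2 s.f., last digit at the 10^-1 place).
Sum: 5.0494 mol; keep the coarser place, 10^-1.
Result: 5.0 mol.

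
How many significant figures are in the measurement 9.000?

4

9.000: trailing zeros after a decimal point are significant.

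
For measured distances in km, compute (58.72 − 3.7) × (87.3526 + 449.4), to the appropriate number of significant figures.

58.72 − 3.7 = 55.02, limited to 1 d.p. → 3 s.f.; 87.3526 + 449.4 = 536.7526, limited to 1 d.p. → 4 s.f.
Carrying full precision, 55.02 × 536.7526 = 29532.128052; keep min(3, 4) = 3 s.f.
Rounded to 3 significant figures: 2.95 × 10^4 km².

2.95 × 10^4 km²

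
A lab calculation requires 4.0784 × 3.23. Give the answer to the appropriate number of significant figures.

13.2

4.0784 × 3.23 = 13.173232
Multiplication/division keeps the fewest significant figures: 4.0784 → 5 s.f., 3.23 → 3 s.f.; limit is 3.
Rounded to 3 significant figures: 13.2.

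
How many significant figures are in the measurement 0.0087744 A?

5

0.0087744: leading zeros are not significant.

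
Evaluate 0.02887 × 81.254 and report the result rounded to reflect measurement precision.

2.346

0.02887 × 81.254 = 2.34580298
Multiplication/division keeps the fewest significant figures: 0.02887 → 4 s.f., 81.254 → 5 s.f.; limit is 4.
Rounded to 4 significant figures: 2.346.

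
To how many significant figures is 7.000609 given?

7.000609: zeros between nonzero digits are significant.

7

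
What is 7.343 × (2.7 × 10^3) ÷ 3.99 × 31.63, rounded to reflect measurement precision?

7.343 × (2.7 × 10^3) ÷ 3.99 × 31.63 = 157167.805263…
Multiplication/division keeps the fewest significant figures: 7.343 → 4 s.f., 2.7 × 10^3 → 2 s.f., 3.99 → 3 s.f., 31.63 → 4 s.f.; limit is 2.
Rounded to 2 significant figures: 1.6 × 10^5.

1.6 × 10^5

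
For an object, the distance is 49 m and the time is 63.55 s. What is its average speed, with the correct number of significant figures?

0.77 m/s

average speed = 49 m ÷ 63.55 s = 0.771046420142… m/s.
49 has 2 significant figures; 63.55 has 4.
Division/multiplication keeps the fewest: 2 significant figures.
Rounded: 0.77 m/s.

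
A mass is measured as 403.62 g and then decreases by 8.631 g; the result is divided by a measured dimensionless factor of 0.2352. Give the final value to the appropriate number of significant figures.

1679 g

403.62 g − 8.631 g = 394.989 g; the difference is limited to 2 decimal places (5 s.f.).
Carrying full precision, 394.989 ÷ 0.2352 = 1679.375 g; 0.2352 has 4 s.f., so the result keeps min(5, 4) = 4 s.f.
Rounded to 4 significant figures: 1679 g.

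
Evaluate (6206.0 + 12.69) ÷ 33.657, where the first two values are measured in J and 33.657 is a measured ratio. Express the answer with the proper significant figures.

6206.0 J + 12.69 J = 6218.69 J; the sum is limited to 1 decimal place (5 s.f.).
Carrying full precision, 6218.69 ÷ 33.657 = 184.766616157… J; 33.657 has 5 s.f., so the result keeps min(5, 5) = 5 s.f.
Rounded to 5 significant figures: 184.77 J.

184.77 J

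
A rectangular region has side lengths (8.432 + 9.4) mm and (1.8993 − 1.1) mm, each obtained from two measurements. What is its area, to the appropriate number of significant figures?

8.432 + 9.4 = 17.832, limited to 1 d.p. → 3 s.f.; 1.8993 − 1.1 = 0.7993, limited to 1 d.p. → 1 s.f.
Carrying full precision, 17.832 × 0.7993 = 14.2531176; keep min(3, 1) = 1 s.f.
Rounded to 1 significant figure: 1 × 10¹ mm².

1 × 10¹ mm²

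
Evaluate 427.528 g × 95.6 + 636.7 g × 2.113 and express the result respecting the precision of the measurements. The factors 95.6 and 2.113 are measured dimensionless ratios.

427.528 × 95.6 = 40871.6768 → 4.09 × 10⁴ g (3 s.f., last digit at the 10^2 place).
636.7 × 2.113 = 1345.3471 → 1345 g (4 s.f., last digit at the 10^0 place).
Sum: 42217.0239 g; keep the coarser place, 10^2.
Result: 4.22 × 10⁴ g.

4.22 × 10⁴ g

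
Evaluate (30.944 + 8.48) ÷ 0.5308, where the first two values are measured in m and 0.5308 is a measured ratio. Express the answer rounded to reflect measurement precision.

74.27 m

30.944 m + 8.48 m = 39.424 m; the sum is limited to 2 decimal places (4 s.f.).
Carrying full precision, 39.424 ÷ 0.5308 = 74.27279578… m; 0.5308 has 4 s.f., so the result keeps min(4, 4) = 4 s.f.
Rounded to 4 significant figures: 74.27 m.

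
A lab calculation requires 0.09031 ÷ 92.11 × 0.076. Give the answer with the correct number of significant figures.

7.5 × 10⁻⁵

0.09031 ÷ 92.11 × 0.076 = 0.0000745148192379…
Multiplication/division keeps the fewest significant figures: 0.09031 → 4 s.f., 92.11 → 4 s.f., 0.076 → 2 s.f.; limit is 2.
Rounded to 2 significant figures: 7.5 × 10⁻⁵.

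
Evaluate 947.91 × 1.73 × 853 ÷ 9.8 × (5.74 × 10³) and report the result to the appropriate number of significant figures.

947.91 × 1.73 × 853 ÷ 9.8 × (5.74 × 10³) = 819309623.199…
Multiplication/division keeps the fewest significant figures: 947.91 → 5 s.f., 1.73 → 3 s.f., 853 → 3 s.f., 9.8 → 2 s.f., 5.74 × 10³ → 3 s.f.; limit is 2.
Rounded to 2 significant figures: 8.2 × 10⁸.

8.2 × 10⁸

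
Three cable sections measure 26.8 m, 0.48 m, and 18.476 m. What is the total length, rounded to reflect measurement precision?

26.8 m + 0.48 m + 18.476 m = 45.756 m.
Addition/subtraction keeps the fewest decimal places: 26.8 → 1 decimal place, 0.48 → 2 decimal places, 18.476 → 3 decimal places; limit is 1.
Rounded to 1 decimal place: 45.8 m.

45.8 m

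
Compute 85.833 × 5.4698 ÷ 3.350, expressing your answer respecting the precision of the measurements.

1.401 × 10²

85.833 × 5.4698 ÷ 3.350 = 140.146072657…
Multiplication/division keeps the fewest significant figures: 85.833 → 5 s.f., 5.4698 → 5 s.f., 3.350 → 4 s.f.; limit is 4.
Rounded to 4 significant figures: 1.401 × 10².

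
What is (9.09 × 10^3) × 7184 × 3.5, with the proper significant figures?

2.3 × 10^8

(9.09 × 10^3) × 7184 × 3.5 = 228558960
Multiplication/division keeps the fewest significant figures: 9.09 × 10^3 → 3 s.f., 7184 → 4 s.f., 3.5 → 2 s.f.; limit is 2.
Rounded to 2 significant figures: 2.3 × 10^8.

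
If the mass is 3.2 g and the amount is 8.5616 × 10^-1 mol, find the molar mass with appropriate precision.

molar mass = 3.2 g ÷ 8.5616 × 10^-1 mol = 3.73761913661… g/mol.
3.2 has 2 significant figures; 8.5616 × 10^-1 has 5.
Division/multiplication keeps the fewest: 2 significant figures.
Rounded: 3.7 g/mol.

3.7 g/mol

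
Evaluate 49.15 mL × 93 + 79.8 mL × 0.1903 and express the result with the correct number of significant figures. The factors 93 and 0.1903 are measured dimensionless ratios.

4.6 × 10³ mL

49.15 × 93 = 4570.95 → 4.6 × 10³ mL (2 s.f., last digit at the 10^2 place).
79.8 × 0.1903 = 15.18594 → 15.2 mL (3 s.f., last digit at the 10^-1 place).
Sum: 4586.13594 mL; keep the coarser place, 10^2.
Result: 4.6 × 10³ mL.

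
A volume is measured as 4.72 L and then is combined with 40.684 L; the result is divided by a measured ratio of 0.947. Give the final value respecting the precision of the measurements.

4.72 L + 40.684 L = 45.404 L; the sum is limited to 2 decimal places (4 s.f.).
Carrying full precision, 45.404 ÷ 0.947 = 47.9450897571… L; 0.947 has 3 s.f., so the result keeps min(4, 3) = 3 s.f.
Rounded to 3 significant figures: 47.9 L.

47.9 L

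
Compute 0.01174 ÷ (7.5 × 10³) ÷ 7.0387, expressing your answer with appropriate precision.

2.2 × 10⁻⁷

0.01174 ÷ (7.5 × 10³) ÷ 7.0387 = 2.22389551101 × 10^-7…
Multiplication/division keeps the fewest significant figures: 0.01174 → 4 s.f., 7.5 × 10³ → 2 s.f., 7.0387 → 5 s.f.; limit is 2.
Rounded to 2 significant figures: 2.2 × 10⁻⁷.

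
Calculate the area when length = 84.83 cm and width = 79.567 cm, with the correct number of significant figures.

area = 84.83 cm × 79.567 cm = 6749.66861 cm².
84.83 has 4 significant figures; 79.567 has 5.
Division/multiplication keeps the fewest: 4 significant figures.
Rounded: 6750. cm².

6750. cm²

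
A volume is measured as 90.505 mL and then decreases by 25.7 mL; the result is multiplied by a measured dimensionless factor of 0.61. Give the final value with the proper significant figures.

40. mL

90.505 mL − 25.7 mL = 64.805 mL; the difference is limited to 1 decimal place (3 s.f.).
Carrying full precision, 64.805 × 0.61 = 39.53105 mL; 0.61 has 2 s.f., so the result keeps min(3, 2) = 2 s.f.
Rounded to 2 significant figures: 40. mL.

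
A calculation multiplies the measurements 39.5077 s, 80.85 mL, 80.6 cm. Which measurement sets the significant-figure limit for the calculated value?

80.6 cm

39.5077 s → 6 s.f.; 80.85 mL → 4 s.f.; 80.6 cm → 3 s.f.
The fewest is 3 significant figures, from 80.6 cm.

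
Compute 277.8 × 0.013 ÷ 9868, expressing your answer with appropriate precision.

3.7 × 10^-4

277.8 × 0.013 ÷ 9868 = 0.000365970814755…
Multiplication/division keeps the fewest significant figures: 277.8 → 4 s.f., 0.013 → 2 s.f., 9868 → 4 s.f.; limit is 2.
Rounded to 2 significant figures: 3.7 × 10^-4.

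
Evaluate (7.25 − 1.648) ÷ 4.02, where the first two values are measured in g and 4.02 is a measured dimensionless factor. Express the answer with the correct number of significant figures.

1.39 g

7.25 g − 1.648 g = 5.602 g; the difference is limited to 2 decimal places (3 s.f.).
Carrying full precision, 5.602 ÷ 4.02 = 1.39353233831… g; 4.02 has 3 s.f., so the result keeps min(3, 3) = 3 s.f.
Rounded to 3 significant figures: 1.39 g.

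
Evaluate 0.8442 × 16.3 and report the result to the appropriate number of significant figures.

13.8

0.8442 × 16.3 = 13.76046
Multiplication/division keeps the fewest significant figures: 0.8442 → 4 s.f., 16.3 → 3 s.f.; limit is 3.
Rounded to 3 significant figures: 13.8.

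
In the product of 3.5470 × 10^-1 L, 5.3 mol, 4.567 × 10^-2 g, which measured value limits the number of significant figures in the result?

3.5470 × 10^-1 L → 5 s.f.; 5.3 mol → 2 s.f.; 4.567 × 10^-2 g → 4 s.f.
The fewest is 2 significant figures, from 5.3 mol.

5.3 mol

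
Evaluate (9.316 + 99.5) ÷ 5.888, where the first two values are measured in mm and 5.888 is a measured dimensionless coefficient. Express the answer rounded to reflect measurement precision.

9.316 mm + 99.5 mm = 108.816 mm; the sum is limited to 1 decimal place (4 s.f.).
Carrying full precision, 108.816 ÷ 5.888 = 18.4809782609… mm; 5.888 has 4 s.f., so the result keeps min(4, 4) = 4 s.f.
Rounded to 4 significant figures: 18.48 mm.

18.48 mm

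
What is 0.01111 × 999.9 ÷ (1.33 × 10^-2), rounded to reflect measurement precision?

835

0.01111 × 999.9 ÷ (1.33 × 10^-2) = 835.25481203…
Multiplication/division keeps the fewest significant figures: 0.01111 → 4 s.f., 999.9 → 4 s.f., 1.33 × 10^-2 → 3 s.f.; limit is 3.
Rounded to 3 significant figures: 835.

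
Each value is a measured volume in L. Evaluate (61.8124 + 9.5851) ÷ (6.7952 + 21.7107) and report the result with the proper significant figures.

61.8124 + 9.5851 = 71.3975, limited to 4 d.p. → 6 s.f.; 6.7952 + 21.7107 = 28.5059, limited to 4 d.p. → 6 s.f.
Carrying full precision, 71.3975 ÷ 28.5059 = 2.50465693067…; keep min(6, 6) = 6 s.f.
Rounded to 6 significant figures: 2.50466.

2.50466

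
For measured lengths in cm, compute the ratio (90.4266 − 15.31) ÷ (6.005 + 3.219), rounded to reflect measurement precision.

8.144

90.4266 − 15.31 = 75.1166, limited to 2 d.p. → 4 s.f.; 6.005 + 3.219 = 9.224, limited to 3 d.p. → 4 s.f.
Carrying full precision, 75.1166 ÷ 9.224 = 8.14360364267…; keep min(4, 4) = 4 s.f.
Rounded to 4 significant figures: 8.144.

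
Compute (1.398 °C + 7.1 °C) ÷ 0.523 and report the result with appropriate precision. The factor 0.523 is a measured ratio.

1.398 °C + 7.1 °C = 8.498 °C; the sum is limited to 1 decimal place (2 s.f.).
Carrying full precision, 8.498 ÷ 0.523 = 16.2485659656… °C; 0.523 has 3 s.f., so the result keeps min(2, 3) = 2 s.f.
Rounded to 2 significant figures: 16 °C.

16 °C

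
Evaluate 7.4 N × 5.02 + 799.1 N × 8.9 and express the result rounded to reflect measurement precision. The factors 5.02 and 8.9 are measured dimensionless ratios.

7.1 × 10^3 N

7.4 × 5.02 = 37.148 → 37 N (2 s.f., last digit at the 10^0 place).
799.1 × 8.9 = 7111.99 → 7.1 × 10^3 N (2 s.f., last digit at the 10^2 place).
Sum: 7149.138 N; keep the coarser place, 10^2.
Result: 7.1 × 10^3 N.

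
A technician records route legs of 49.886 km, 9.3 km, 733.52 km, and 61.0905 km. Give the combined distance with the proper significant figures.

853.8 km

49.886 km + 9.3 km + 733.52 km + 61.0905 km = 853.7965 km.
Addition/subtraction keeps the fewest decimal places: 49.886 → 3 decimal places, 9.3 → 1 decimal place, 733.52 → 2 decimal places, 61.0905 → 4 decimal places; limit is 1.
Rounded to 1 decimal place: 853.8 km.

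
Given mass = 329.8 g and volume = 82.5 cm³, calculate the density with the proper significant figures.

4.00 g/cm³

density = 329.8 g ÷ 82.5 cm³ = 3.99757575758… g/cm³.
329.8 has 4 significant figures; 82.5 has 3.
Division/multiplication keeps the fewest: 3 significant figures.
Rounded: 4.00 g/cm³.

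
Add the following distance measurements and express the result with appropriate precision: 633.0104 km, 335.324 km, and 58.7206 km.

1027.055 km

633.0104 km + 335.324 km + 58.7206 km = 1027.0550 km.
Addition/subtraction keeps the fewest decimal places: 633.0104 → 4 decimal places, 335.324 → 3 decimal places, 58.7206 → 4 decimal places; limit is 3.
Rounded to 3 decimal places: 1027.055 km.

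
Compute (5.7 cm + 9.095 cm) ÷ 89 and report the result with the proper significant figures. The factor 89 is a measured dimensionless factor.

5.7 cm + 9.095 cm = 14.795 cm; the sum is limited to 1 decimal place (3 s.f.).
Carrying full precision, 14.795 ÷ 89 = 0.166235955056… cm; 89 has 2 s.f., so the result keeps min(3, 2) = 2 s.f.
Rounded to 2 significant figures: 0.17 cm.

0.17 cm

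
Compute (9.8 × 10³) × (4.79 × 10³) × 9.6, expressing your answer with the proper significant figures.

(9.8 × 10³) × (4.79 × 10³) × 9.6 = 450643200
Multiplication/division keeps the fewest significant figures: 9.8 × 10³ → 2 s.f., 4.79 × 10³ → 3 s.f., 9.6 → 2 s.f.; limit is 2.
Rounded to 2 significant figures: 4.5 × 10⁸.

4.5 × 10⁸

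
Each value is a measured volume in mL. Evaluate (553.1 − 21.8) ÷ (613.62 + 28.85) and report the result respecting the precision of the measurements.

0.8270

553.1 − 21.8 = 531.3, limited to 1 d.p. → 4 s.f.; 613.62 + 28.85 = 642.47, limited to 2 d.p. → 5 s.f.
Carrying full precision, 531.3 ÷ 642.47 = 0.826964683176…; keep min(4, 5) = 4 s.f.
Rounded to 4 significant figures: 0.8270.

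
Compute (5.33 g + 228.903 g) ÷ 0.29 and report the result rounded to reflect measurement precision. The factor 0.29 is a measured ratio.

5.33 g + 228.903 g = 234.233 g; the sum is limited to 2 decimal places (5 s.f.).
Carrying full precision, 234.233 ÷ 0.29 = 807.7 g; 0.29 has 2 s.f., so the result keeps min(5, 2) = 2 s.f.
Rounded to 2 significant figures: 8.1 × 10^2 g.

8.1 × 10^2 g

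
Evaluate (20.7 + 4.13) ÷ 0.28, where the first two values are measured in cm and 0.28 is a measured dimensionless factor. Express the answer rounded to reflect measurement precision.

89 cm

20.7 cm + 4.13 cm = 24.83 cm; the sum is limited to 1 decimal place (3 s.f.).
Carrying full precision, 24.83 ÷ 0.28 = 88.6785714286… cm; 0.28 has 2 s.f., so the result keeps min(3, 2) = 2 s.f.
Rounded to 2 significant figures: 89 cm.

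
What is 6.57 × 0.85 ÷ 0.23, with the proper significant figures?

6.57 × 0.85 ÷ 0.23 = 24.2804347826…
Multiplication/division keeps the fewest significant figures: 6.57 → 3 s.f., 0.85 → 2 s.f., 0.23 → 2 s.f.; limit is 2.
Rounded to 2 significant figures: 24.

24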